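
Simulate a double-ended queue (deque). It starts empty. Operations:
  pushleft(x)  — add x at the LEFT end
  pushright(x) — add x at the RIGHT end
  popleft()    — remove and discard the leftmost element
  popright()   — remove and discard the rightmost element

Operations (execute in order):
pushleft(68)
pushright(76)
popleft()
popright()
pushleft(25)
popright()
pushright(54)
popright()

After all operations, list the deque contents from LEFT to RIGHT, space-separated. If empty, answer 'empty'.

Answer: empty

Derivation:
pushleft(68): [68]
pushright(76): [68, 76]
popleft(): [76]
popright(): []
pushleft(25): [25]
popright(): []
pushright(54): [54]
popright(): []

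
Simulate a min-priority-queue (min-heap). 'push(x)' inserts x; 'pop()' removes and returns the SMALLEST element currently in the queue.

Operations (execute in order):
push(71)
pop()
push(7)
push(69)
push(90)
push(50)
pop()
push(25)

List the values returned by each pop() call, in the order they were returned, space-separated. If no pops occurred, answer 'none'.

push(71): heap contents = [71]
pop() → 71: heap contents = []
push(7): heap contents = [7]
push(69): heap contents = [7, 69]
push(90): heap contents = [7, 69, 90]
push(50): heap contents = [7, 50, 69, 90]
pop() → 7: heap contents = [50, 69, 90]
push(25): heap contents = [25, 50, 69, 90]

Answer: 71 7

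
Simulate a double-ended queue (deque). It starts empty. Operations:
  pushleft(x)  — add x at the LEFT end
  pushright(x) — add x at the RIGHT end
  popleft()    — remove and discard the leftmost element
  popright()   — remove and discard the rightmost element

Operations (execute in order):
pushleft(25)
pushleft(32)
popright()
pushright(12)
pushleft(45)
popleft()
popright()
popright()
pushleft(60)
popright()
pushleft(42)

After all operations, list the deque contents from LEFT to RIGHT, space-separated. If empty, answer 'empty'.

Answer: 42

Derivation:
pushleft(25): [25]
pushleft(32): [32, 25]
popright(): [32]
pushright(12): [32, 12]
pushleft(45): [45, 32, 12]
popleft(): [32, 12]
popright(): [32]
popright(): []
pushleft(60): [60]
popright(): []
pushleft(42): [42]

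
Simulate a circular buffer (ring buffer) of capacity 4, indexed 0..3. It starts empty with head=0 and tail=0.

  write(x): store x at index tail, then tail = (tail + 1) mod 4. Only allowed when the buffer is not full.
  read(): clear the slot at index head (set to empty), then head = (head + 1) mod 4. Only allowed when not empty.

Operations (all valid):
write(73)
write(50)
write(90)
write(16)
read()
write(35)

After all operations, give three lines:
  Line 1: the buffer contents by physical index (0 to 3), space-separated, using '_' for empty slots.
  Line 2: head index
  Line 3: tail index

Answer: 35 50 90 16
1
1

Derivation:
write(73): buf=[73 _ _ _], head=0, tail=1, size=1
write(50): buf=[73 50 _ _], head=0, tail=2, size=2
write(90): buf=[73 50 90 _], head=0, tail=3, size=3
write(16): buf=[73 50 90 16], head=0, tail=0, size=4
read(): buf=[_ 50 90 16], head=1, tail=0, size=3
write(35): buf=[35 50 90 16], head=1, tail=1, size=4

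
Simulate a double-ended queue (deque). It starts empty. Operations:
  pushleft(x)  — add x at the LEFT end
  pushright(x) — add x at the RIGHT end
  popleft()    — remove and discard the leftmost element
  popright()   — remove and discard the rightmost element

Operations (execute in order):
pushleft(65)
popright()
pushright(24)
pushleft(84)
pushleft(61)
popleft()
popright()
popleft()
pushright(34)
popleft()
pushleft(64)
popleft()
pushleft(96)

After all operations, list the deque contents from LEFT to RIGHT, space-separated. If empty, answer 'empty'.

pushleft(65): [65]
popright(): []
pushright(24): [24]
pushleft(84): [84, 24]
pushleft(61): [61, 84, 24]
popleft(): [84, 24]
popright(): [84]
popleft(): []
pushright(34): [34]
popleft(): []
pushleft(64): [64]
popleft(): []
pushleft(96): [96]

Answer: 96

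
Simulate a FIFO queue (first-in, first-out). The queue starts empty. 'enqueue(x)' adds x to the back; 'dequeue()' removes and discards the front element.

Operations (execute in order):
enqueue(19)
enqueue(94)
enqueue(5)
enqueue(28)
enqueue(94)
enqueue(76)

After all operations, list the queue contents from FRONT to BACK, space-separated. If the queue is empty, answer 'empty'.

Answer: 19 94 5 28 94 76

Derivation:
enqueue(19): [19]
enqueue(94): [19, 94]
enqueue(5): [19, 94, 5]
enqueue(28): [19, 94, 5, 28]
enqueue(94): [19, 94, 5, 28, 94]
enqueue(76): [19, 94, 5, 28, 94, 76]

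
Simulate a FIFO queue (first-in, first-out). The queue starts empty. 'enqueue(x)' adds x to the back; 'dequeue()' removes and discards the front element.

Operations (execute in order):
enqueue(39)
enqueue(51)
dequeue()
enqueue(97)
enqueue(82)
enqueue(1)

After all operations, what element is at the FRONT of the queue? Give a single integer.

enqueue(39): queue = [39]
enqueue(51): queue = [39, 51]
dequeue(): queue = [51]
enqueue(97): queue = [51, 97]
enqueue(82): queue = [51, 97, 82]
enqueue(1): queue = [51, 97, 82, 1]

Answer: 51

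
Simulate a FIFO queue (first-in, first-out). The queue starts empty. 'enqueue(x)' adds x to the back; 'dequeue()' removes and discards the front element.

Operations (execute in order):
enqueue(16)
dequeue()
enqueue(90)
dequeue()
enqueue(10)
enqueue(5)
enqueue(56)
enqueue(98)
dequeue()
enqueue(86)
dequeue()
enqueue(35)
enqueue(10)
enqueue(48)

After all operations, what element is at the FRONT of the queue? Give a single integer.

enqueue(16): queue = [16]
dequeue(): queue = []
enqueue(90): queue = [90]
dequeue(): queue = []
enqueue(10): queue = [10]
enqueue(5): queue = [10, 5]
enqueue(56): queue = [10, 5, 56]
enqueue(98): queue = [10, 5, 56, 98]
dequeue(): queue = [5, 56, 98]
enqueue(86): queue = [5, 56, 98, 86]
dequeue(): queue = [56, 98, 86]
enqueue(35): queue = [56, 98, 86, 35]
enqueue(10): queue = [56, 98, 86, 35, 10]
enqueue(48): queue = [56, 98, 86, 35, 10, 48]

Answer: 56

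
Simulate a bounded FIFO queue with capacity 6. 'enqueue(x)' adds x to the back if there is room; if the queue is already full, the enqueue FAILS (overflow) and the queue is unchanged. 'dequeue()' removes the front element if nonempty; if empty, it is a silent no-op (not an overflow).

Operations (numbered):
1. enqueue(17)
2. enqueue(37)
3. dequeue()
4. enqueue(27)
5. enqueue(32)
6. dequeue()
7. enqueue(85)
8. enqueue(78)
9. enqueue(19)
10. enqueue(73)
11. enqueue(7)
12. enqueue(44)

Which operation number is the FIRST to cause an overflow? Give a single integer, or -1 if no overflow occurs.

Answer: 11

Derivation:
1. enqueue(17): size=1
2. enqueue(37): size=2
3. dequeue(): size=1
4. enqueue(27): size=2
5. enqueue(32): size=3
6. dequeue(): size=2
7. enqueue(85): size=3
8. enqueue(78): size=4
9. enqueue(19): size=5
10. enqueue(73): size=6
11. enqueue(7): size=6=cap → OVERFLOW (fail)
12. enqueue(44): size=6=cap → OVERFLOW (fail)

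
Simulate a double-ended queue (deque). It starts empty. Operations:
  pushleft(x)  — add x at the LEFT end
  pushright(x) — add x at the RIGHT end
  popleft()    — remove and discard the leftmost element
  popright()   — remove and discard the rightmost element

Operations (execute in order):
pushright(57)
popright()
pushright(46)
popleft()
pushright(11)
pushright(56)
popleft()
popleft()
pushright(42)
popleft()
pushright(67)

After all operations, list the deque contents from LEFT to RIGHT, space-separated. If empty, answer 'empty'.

Answer: 67

Derivation:
pushright(57): [57]
popright(): []
pushright(46): [46]
popleft(): []
pushright(11): [11]
pushright(56): [11, 56]
popleft(): [56]
popleft(): []
pushright(42): [42]
popleft(): []
pushright(67): [67]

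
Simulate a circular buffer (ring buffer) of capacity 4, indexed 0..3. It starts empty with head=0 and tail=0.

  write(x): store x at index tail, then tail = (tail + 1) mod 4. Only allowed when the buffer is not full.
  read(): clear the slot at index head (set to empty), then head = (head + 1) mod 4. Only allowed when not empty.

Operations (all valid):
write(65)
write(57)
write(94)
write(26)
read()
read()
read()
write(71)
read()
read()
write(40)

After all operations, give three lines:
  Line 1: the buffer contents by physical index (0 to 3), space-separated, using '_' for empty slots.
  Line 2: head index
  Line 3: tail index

write(65): buf=[65 _ _ _], head=0, tail=1, size=1
write(57): buf=[65 57 _ _], head=0, tail=2, size=2
write(94): buf=[65 57 94 _], head=0, tail=3, size=3
write(26): buf=[65 57 94 26], head=0, tail=0, size=4
read(): buf=[_ 57 94 26], head=1, tail=0, size=3
read(): buf=[_ _ 94 26], head=2, tail=0, size=2
read(): buf=[_ _ _ 26], head=3, tail=0, size=1
write(71): buf=[71 _ _ 26], head=3, tail=1, size=2
read(): buf=[71 _ _ _], head=0, tail=1, size=1
read(): buf=[_ _ _ _], head=1, tail=1, size=0
write(40): buf=[_ 40 _ _], head=1, tail=2, size=1

Answer: _ 40 _ _
1
2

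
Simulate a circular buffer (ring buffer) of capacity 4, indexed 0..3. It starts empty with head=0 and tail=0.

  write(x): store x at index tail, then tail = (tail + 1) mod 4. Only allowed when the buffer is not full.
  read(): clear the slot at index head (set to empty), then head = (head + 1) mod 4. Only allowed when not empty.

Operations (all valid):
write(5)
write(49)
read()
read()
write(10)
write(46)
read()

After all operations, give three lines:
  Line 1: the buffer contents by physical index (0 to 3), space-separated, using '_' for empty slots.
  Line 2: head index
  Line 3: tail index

Answer: _ _ _ 46
3
0

Derivation:
write(5): buf=[5 _ _ _], head=0, tail=1, size=1
write(49): buf=[5 49 _ _], head=0, tail=2, size=2
read(): buf=[_ 49 _ _], head=1, tail=2, size=1
read(): buf=[_ _ _ _], head=2, tail=2, size=0
write(10): buf=[_ _ 10 _], head=2, tail=3, size=1
write(46): buf=[_ _ 10 46], head=2, tail=0, size=2
read(): buf=[_ _ _ 46], head=3, tail=0, size=1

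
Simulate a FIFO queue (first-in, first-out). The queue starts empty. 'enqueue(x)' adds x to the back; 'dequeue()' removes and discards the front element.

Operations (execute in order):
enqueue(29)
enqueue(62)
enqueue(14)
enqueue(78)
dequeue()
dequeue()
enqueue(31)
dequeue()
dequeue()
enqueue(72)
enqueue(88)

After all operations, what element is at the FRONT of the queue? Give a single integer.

Answer: 31

Derivation:
enqueue(29): queue = [29]
enqueue(62): queue = [29, 62]
enqueue(14): queue = [29, 62, 14]
enqueue(78): queue = [29, 62, 14, 78]
dequeue(): queue = [62, 14, 78]
dequeue(): queue = [14, 78]
enqueue(31): queue = [14, 78, 31]
dequeue(): queue = [78, 31]
dequeue(): queue = [31]
enqueue(72): queue = [31, 72]
enqueue(88): queue = [31, 72, 88]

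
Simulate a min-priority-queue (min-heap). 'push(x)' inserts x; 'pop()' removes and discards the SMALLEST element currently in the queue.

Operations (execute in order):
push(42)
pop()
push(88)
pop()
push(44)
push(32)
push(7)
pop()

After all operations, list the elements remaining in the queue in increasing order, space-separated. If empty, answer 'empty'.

push(42): heap contents = [42]
pop() → 42: heap contents = []
push(88): heap contents = [88]
pop() → 88: heap contents = []
push(44): heap contents = [44]
push(32): heap contents = [32, 44]
push(7): heap contents = [7, 32, 44]
pop() → 7: heap contents = [32, 44]

Answer: 32 44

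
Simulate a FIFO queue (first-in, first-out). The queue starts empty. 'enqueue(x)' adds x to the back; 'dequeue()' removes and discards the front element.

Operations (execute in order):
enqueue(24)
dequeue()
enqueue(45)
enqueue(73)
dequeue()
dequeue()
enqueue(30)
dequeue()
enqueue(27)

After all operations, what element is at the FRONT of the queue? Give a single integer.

enqueue(24): queue = [24]
dequeue(): queue = []
enqueue(45): queue = [45]
enqueue(73): queue = [45, 73]
dequeue(): queue = [73]
dequeue(): queue = []
enqueue(30): queue = [30]
dequeue(): queue = []
enqueue(27): queue = [27]

Answer: 27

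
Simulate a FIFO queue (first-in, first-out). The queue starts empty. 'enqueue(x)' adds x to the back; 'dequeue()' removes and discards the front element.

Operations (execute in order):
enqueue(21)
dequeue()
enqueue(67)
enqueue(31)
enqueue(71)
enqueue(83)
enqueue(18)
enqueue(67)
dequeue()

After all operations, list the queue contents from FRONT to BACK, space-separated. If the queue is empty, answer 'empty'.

enqueue(21): [21]
dequeue(): []
enqueue(67): [67]
enqueue(31): [67, 31]
enqueue(71): [67, 31, 71]
enqueue(83): [67, 31, 71, 83]
enqueue(18): [67, 31, 71, 83, 18]
enqueue(67): [67, 31, 71, 83, 18, 67]
dequeue(): [31, 71, 83, 18, 67]

Answer: 31 71 83 18 67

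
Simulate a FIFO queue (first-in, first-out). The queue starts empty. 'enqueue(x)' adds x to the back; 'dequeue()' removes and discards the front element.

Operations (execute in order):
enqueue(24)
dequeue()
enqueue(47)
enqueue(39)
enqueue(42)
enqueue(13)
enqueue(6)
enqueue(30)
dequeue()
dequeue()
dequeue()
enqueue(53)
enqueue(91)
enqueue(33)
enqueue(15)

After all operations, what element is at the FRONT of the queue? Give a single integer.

Answer: 13

Derivation:
enqueue(24): queue = [24]
dequeue(): queue = []
enqueue(47): queue = [47]
enqueue(39): queue = [47, 39]
enqueue(42): queue = [47, 39, 42]
enqueue(13): queue = [47, 39, 42, 13]
enqueue(6): queue = [47, 39, 42, 13, 6]
enqueue(30): queue = [47, 39, 42, 13, 6, 30]
dequeue(): queue = [39, 42, 13, 6, 30]
dequeue(): queue = [42, 13, 6, 30]
dequeue(): queue = [13, 6, 30]
enqueue(53): queue = [13, 6, 30, 53]
enqueue(91): queue = [13, 6, 30, 53, 91]
enqueue(33): queue = [13, 6, 30, 53, 91, 33]
enqueue(15): queue = [13, 6, 30, 53, 91, 33, 15]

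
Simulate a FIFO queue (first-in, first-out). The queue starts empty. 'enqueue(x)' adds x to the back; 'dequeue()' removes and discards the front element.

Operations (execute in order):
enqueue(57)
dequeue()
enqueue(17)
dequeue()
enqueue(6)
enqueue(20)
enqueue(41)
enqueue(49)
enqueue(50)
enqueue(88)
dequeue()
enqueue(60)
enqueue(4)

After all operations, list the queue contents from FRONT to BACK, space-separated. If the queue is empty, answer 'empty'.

Answer: 20 41 49 50 88 60 4

Derivation:
enqueue(57): [57]
dequeue(): []
enqueue(17): [17]
dequeue(): []
enqueue(6): [6]
enqueue(20): [6, 20]
enqueue(41): [6, 20, 41]
enqueue(49): [6, 20, 41, 49]
enqueue(50): [6, 20, 41, 49, 50]
enqueue(88): [6, 20, 41, 49, 50, 88]
dequeue(): [20, 41, 49, 50, 88]
enqueue(60): [20, 41, 49, 50, 88, 60]
enqueue(4): [20, 41, 49, 50, 88, 60, 4]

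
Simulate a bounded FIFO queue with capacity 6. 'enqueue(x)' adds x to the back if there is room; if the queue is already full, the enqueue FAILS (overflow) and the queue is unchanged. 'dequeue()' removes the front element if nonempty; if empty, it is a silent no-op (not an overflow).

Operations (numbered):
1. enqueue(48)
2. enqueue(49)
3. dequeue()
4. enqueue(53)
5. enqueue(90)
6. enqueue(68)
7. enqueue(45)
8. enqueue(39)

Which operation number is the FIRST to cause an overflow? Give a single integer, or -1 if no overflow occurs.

1. enqueue(48): size=1
2. enqueue(49): size=2
3. dequeue(): size=1
4. enqueue(53): size=2
5. enqueue(90): size=3
6. enqueue(68): size=4
7. enqueue(45): size=5
8. enqueue(39): size=6

Answer: -1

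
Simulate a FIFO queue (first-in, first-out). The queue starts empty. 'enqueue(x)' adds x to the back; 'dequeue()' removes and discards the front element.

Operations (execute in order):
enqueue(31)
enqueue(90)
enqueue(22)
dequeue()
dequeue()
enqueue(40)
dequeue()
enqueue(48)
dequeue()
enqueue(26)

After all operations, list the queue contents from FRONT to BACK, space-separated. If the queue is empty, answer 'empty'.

Answer: 48 26

Derivation:
enqueue(31): [31]
enqueue(90): [31, 90]
enqueue(22): [31, 90, 22]
dequeue(): [90, 22]
dequeue(): [22]
enqueue(40): [22, 40]
dequeue(): [40]
enqueue(48): [40, 48]
dequeue(): [48]
enqueue(26): [48, 26]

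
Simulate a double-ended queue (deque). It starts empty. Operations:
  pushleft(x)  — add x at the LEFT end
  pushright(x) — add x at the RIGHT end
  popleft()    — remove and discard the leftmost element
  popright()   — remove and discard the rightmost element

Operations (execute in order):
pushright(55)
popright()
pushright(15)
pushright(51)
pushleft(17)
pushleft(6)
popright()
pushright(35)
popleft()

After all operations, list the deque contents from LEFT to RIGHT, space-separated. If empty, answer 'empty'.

Answer: 17 15 35

Derivation:
pushright(55): [55]
popright(): []
pushright(15): [15]
pushright(51): [15, 51]
pushleft(17): [17, 15, 51]
pushleft(6): [6, 17, 15, 51]
popright(): [6, 17, 15]
pushright(35): [6, 17, 15, 35]
popleft(): [17, 15, 35]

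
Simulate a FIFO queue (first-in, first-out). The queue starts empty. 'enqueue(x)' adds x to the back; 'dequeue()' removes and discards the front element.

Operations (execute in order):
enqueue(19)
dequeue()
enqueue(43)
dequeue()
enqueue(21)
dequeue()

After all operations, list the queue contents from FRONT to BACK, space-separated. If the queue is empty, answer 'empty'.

Answer: empty

Derivation:
enqueue(19): [19]
dequeue(): []
enqueue(43): [43]
dequeue(): []
enqueue(21): [21]
dequeue(): []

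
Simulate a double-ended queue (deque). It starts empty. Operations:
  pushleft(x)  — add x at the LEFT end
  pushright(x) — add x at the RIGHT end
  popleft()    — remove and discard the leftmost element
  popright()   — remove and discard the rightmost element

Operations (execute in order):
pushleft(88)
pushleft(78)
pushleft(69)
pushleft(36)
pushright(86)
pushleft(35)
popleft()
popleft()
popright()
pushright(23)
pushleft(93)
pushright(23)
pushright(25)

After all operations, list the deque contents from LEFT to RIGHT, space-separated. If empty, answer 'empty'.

Answer: 93 69 78 88 23 23 25

Derivation:
pushleft(88): [88]
pushleft(78): [78, 88]
pushleft(69): [69, 78, 88]
pushleft(36): [36, 69, 78, 88]
pushright(86): [36, 69, 78, 88, 86]
pushleft(35): [35, 36, 69, 78, 88, 86]
popleft(): [36, 69, 78, 88, 86]
popleft(): [69, 78, 88, 86]
popright(): [69, 78, 88]
pushright(23): [69, 78, 88, 23]
pushleft(93): [93, 69, 78, 88, 23]
pushright(23): [93, 69, 78, 88, 23, 23]
pushright(25): [93, 69, 78, 88, 23, 23, 25]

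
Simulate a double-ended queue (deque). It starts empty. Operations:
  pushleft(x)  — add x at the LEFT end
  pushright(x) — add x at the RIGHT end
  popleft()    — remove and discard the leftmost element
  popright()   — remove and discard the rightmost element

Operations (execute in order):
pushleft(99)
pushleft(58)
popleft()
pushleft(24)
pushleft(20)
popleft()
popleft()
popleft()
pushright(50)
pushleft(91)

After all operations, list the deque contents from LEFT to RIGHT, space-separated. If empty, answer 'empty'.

pushleft(99): [99]
pushleft(58): [58, 99]
popleft(): [99]
pushleft(24): [24, 99]
pushleft(20): [20, 24, 99]
popleft(): [24, 99]
popleft(): [99]
popleft(): []
pushright(50): [50]
pushleft(91): [91, 50]

Answer: 91 50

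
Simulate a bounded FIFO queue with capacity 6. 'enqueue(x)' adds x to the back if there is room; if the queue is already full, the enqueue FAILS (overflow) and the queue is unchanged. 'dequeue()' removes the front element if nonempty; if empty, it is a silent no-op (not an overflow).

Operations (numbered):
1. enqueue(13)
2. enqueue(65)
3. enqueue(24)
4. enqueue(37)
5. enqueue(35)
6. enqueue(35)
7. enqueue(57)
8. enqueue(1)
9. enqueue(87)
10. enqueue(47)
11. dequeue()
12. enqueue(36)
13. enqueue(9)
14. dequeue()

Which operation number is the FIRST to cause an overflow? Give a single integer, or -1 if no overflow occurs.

1. enqueue(13): size=1
2. enqueue(65): size=2
3. enqueue(24): size=3
4. enqueue(37): size=4
5. enqueue(35): size=5
6. enqueue(35): size=6
7. enqueue(57): size=6=cap → OVERFLOW (fail)
8. enqueue(1): size=6=cap → OVERFLOW (fail)
9. enqueue(87): size=6=cap → OVERFLOW (fail)
10. enqueue(47): size=6=cap → OVERFLOW (fail)
11. dequeue(): size=5
12. enqueue(36): size=6
13. enqueue(9): size=6=cap → OVERFLOW (fail)
14. dequeue(): size=5

Answer: 7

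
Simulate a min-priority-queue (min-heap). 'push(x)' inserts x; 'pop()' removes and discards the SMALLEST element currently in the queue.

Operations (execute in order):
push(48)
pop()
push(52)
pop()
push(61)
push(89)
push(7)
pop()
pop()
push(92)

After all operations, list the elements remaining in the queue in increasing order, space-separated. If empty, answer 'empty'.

push(48): heap contents = [48]
pop() → 48: heap contents = []
push(52): heap contents = [52]
pop() → 52: heap contents = []
push(61): heap contents = [61]
push(89): heap contents = [61, 89]
push(7): heap contents = [7, 61, 89]
pop() → 7: heap contents = [61, 89]
pop() → 61: heap contents = [89]
push(92): heap contents = [89, 92]

Answer: 89 92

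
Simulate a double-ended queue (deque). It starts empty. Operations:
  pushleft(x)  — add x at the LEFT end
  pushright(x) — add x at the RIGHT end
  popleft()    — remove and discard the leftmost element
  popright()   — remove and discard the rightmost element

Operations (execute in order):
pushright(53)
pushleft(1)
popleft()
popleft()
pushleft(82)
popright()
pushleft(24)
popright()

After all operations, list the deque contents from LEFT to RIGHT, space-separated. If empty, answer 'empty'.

pushright(53): [53]
pushleft(1): [1, 53]
popleft(): [53]
popleft(): []
pushleft(82): [82]
popright(): []
pushleft(24): [24]
popright(): []

Answer: empty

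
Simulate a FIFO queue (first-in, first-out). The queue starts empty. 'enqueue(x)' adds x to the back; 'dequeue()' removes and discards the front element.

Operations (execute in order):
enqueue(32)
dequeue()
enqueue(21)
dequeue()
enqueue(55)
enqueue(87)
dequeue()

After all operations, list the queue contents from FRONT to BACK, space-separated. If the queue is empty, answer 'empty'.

Answer: 87

Derivation:
enqueue(32): [32]
dequeue(): []
enqueue(21): [21]
dequeue(): []
enqueue(55): [55]
enqueue(87): [55, 87]
dequeue(): [87]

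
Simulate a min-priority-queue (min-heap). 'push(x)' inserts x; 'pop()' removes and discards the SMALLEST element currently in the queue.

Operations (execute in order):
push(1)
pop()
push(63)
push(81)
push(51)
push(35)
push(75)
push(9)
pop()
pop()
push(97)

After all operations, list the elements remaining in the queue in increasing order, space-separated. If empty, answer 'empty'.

Answer: 51 63 75 81 97

Derivation:
push(1): heap contents = [1]
pop() → 1: heap contents = []
push(63): heap contents = [63]
push(81): heap contents = [63, 81]
push(51): heap contents = [51, 63, 81]
push(35): heap contents = [35, 51, 63, 81]
push(75): heap contents = [35, 51, 63, 75, 81]
push(9): heap contents = [9, 35, 51, 63, 75, 81]
pop() → 9: heap contents = [35, 51, 63, 75, 81]
pop() → 35: heap contents = [51, 63, 75, 81]
push(97): heap contents = [51, 63, 75, 81, 97]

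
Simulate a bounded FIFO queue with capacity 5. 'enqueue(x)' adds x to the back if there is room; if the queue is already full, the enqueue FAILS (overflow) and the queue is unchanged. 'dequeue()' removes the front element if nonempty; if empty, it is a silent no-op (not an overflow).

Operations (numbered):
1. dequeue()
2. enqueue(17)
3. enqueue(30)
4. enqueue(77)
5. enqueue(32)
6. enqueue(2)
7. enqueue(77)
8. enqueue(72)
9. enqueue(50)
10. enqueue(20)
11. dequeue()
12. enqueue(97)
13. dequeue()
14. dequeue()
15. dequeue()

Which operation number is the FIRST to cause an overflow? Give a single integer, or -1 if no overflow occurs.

1. dequeue(): empty, no-op, size=0
2. enqueue(17): size=1
3. enqueue(30): size=2
4. enqueue(77): size=3
5. enqueue(32): size=4
6. enqueue(2): size=5
7. enqueue(77): size=5=cap → OVERFLOW (fail)
8. enqueue(72): size=5=cap → OVERFLOW (fail)
9. enqueue(50): size=5=cap → OVERFLOW (fail)
10. enqueue(20): size=5=cap → OVERFLOW (fail)
11. dequeue(): size=4
12. enqueue(97): size=5
13. dequeue(): size=4
14. dequeue(): size=3
15. dequeue(): size=2

Answer: 7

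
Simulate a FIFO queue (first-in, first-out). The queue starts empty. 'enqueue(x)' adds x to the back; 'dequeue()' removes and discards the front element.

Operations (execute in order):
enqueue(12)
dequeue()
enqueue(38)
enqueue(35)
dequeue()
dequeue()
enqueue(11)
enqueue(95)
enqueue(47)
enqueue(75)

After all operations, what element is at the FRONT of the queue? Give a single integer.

Answer: 11

Derivation:
enqueue(12): queue = [12]
dequeue(): queue = []
enqueue(38): queue = [38]
enqueue(35): queue = [38, 35]
dequeue(): queue = [35]
dequeue(): queue = []
enqueue(11): queue = [11]
enqueue(95): queue = [11, 95]
enqueue(47): queue = [11, 95, 47]
enqueue(75): queue = [11, 95, 47, 75]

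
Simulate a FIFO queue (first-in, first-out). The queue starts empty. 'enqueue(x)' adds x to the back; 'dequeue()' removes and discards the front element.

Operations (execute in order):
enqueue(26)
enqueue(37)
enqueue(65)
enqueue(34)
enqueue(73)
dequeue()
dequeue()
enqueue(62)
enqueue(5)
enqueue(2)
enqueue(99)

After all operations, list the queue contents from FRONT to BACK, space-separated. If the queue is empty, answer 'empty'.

enqueue(26): [26]
enqueue(37): [26, 37]
enqueue(65): [26, 37, 65]
enqueue(34): [26, 37, 65, 34]
enqueue(73): [26, 37, 65, 34, 73]
dequeue(): [37, 65, 34, 73]
dequeue(): [65, 34, 73]
enqueue(62): [65, 34, 73, 62]
enqueue(5): [65, 34, 73, 62, 5]
enqueue(2): [65, 34, 73, 62, 5, 2]
enqueue(99): [65, 34, 73, 62, 5, 2, 99]

Answer: 65 34 73 62 5 2 99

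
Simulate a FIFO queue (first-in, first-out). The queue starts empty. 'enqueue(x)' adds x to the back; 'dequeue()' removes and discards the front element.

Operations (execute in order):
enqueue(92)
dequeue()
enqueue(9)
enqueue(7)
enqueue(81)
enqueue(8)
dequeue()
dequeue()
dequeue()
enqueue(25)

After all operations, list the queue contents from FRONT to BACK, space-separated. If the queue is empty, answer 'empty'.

enqueue(92): [92]
dequeue(): []
enqueue(9): [9]
enqueue(7): [9, 7]
enqueue(81): [9, 7, 81]
enqueue(8): [9, 7, 81, 8]
dequeue(): [7, 81, 8]
dequeue(): [81, 8]
dequeue(): [8]
enqueue(25): [8, 25]

Answer: 8 25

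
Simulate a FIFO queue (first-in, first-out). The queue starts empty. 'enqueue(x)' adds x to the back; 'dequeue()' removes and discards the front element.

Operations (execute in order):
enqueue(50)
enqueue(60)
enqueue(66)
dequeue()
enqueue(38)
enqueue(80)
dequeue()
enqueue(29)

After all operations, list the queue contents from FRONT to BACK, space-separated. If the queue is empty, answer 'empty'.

Answer: 66 38 80 29

Derivation:
enqueue(50): [50]
enqueue(60): [50, 60]
enqueue(66): [50, 60, 66]
dequeue(): [60, 66]
enqueue(38): [60, 66, 38]
enqueue(80): [60, 66, 38, 80]
dequeue(): [66, 38, 80]
enqueue(29): [66, 38, 80, 29]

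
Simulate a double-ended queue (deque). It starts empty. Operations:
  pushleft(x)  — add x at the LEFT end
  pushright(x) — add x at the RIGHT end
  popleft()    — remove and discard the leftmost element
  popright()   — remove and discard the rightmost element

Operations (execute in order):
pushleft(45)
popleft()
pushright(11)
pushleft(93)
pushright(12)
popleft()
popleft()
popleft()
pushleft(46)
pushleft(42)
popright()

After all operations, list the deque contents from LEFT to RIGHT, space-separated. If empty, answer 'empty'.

Answer: 42

Derivation:
pushleft(45): [45]
popleft(): []
pushright(11): [11]
pushleft(93): [93, 11]
pushright(12): [93, 11, 12]
popleft(): [11, 12]
popleft(): [12]
popleft(): []
pushleft(46): [46]
pushleft(42): [42, 46]
popright(): [42]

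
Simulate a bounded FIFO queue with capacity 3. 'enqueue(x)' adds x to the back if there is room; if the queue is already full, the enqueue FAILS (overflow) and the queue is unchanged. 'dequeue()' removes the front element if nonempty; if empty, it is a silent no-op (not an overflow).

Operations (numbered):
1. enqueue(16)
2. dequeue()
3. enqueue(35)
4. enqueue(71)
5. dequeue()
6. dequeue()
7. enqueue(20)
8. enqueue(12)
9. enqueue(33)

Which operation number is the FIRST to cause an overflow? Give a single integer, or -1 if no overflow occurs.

Answer: -1

Derivation:
1. enqueue(16): size=1
2. dequeue(): size=0
3. enqueue(35): size=1
4. enqueue(71): size=2
5. dequeue(): size=1
6. dequeue(): size=0
7. enqueue(20): size=1
8. enqueue(12): size=2
9. enqueue(33): size=3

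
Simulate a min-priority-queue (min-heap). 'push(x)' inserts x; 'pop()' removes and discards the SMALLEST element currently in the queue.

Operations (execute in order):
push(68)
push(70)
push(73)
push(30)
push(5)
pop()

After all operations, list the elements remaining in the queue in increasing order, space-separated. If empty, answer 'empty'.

Answer: 30 68 70 73

Derivation:
push(68): heap contents = [68]
push(70): heap contents = [68, 70]
push(73): heap contents = [68, 70, 73]
push(30): heap contents = [30, 68, 70, 73]
push(5): heap contents = [5, 30, 68, 70, 73]
pop() → 5: heap contents = [30, 68, 70, 73]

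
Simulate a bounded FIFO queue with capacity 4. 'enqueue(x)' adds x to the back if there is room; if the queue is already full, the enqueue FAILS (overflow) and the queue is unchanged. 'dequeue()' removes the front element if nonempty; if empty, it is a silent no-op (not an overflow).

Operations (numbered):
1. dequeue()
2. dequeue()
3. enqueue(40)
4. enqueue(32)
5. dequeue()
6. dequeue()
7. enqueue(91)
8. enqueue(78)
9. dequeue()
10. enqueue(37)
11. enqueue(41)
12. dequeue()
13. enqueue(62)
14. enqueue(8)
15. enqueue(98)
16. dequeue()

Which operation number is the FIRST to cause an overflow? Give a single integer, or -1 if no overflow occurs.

Answer: 15

Derivation:
1. dequeue(): empty, no-op, size=0
2. dequeue(): empty, no-op, size=0
3. enqueue(40): size=1
4. enqueue(32): size=2
5. dequeue(): size=1
6. dequeue(): size=0
7. enqueue(91): size=1
8. enqueue(78): size=2
9. dequeue(): size=1
10. enqueue(37): size=2
11. enqueue(41): size=3
12. dequeue(): size=2
13. enqueue(62): size=3
14. enqueue(8): size=4
15. enqueue(98): size=4=cap → OVERFLOW (fail)
16. dequeue(): size=3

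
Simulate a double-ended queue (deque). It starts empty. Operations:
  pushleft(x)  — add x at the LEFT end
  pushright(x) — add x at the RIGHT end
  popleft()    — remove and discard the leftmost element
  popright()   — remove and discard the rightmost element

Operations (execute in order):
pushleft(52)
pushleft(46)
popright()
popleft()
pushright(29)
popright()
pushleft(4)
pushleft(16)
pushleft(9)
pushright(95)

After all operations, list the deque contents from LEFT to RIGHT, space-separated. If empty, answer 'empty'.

Answer: 9 16 4 95

Derivation:
pushleft(52): [52]
pushleft(46): [46, 52]
popright(): [46]
popleft(): []
pushright(29): [29]
popright(): []
pushleft(4): [4]
pushleft(16): [16, 4]
pushleft(9): [9, 16, 4]
pushright(95): [9, 16, 4, 95]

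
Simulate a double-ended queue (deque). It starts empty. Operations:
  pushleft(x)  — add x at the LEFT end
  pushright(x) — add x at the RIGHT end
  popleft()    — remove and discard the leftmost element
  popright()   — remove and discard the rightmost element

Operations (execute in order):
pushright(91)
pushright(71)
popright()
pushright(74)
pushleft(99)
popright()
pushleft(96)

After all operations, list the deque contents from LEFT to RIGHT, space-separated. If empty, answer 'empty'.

pushright(91): [91]
pushright(71): [91, 71]
popright(): [91]
pushright(74): [91, 74]
pushleft(99): [99, 91, 74]
popright(): [99, 91]
pushleft(96): [96, 99, 91]

Answer: 96 99 91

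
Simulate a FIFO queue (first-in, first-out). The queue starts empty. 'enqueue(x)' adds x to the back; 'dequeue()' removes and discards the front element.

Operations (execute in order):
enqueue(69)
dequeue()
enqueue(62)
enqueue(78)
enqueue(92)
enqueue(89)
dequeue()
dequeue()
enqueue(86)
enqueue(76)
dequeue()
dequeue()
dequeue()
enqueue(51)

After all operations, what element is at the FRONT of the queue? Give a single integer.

Answer: 76

Derivation:
enqueue(69): queue = [69]
dequeue(): queue = []
enqueue(62): queue = [62]
enqueue(78): queue = [62, 78]
enqueue(92): queue = [62, 78, 92]
enqueue(89): queue = [62, 78, 92, 89]
dequeue(): queue = [78, 92, 89]
dequeue(): queue = [92, 89]
enqueue(86): queue = [92, 89, 86]
enqueue(76): queue = [92, 89, 86, 76]
dequeue(): queue = [89, 86, 76]
dequeue(): queue = [86, 76]
dequeue(): queue = [76]
enqueue(51): queue = [76, 51]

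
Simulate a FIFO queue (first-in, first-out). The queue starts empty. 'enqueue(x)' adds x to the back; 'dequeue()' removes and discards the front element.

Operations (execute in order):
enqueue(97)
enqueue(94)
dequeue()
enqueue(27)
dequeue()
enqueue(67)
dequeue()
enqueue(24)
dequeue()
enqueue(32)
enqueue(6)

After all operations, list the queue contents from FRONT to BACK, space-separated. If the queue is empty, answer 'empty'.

Answer: 24 32 6

Derivation:
enqueue(97): [97]
enqueue(94): [97, 94]
dequeue(): [94]
enqueue(27): [94, 27]
dequeue(): [27]
enqueue(67): [27, 67]
dequeue(): [67]
enqueue(24): [67, 24]
dequeue(): [24]
enqueue(32): [24, 32]
enqueue(6): [24, 32, 6]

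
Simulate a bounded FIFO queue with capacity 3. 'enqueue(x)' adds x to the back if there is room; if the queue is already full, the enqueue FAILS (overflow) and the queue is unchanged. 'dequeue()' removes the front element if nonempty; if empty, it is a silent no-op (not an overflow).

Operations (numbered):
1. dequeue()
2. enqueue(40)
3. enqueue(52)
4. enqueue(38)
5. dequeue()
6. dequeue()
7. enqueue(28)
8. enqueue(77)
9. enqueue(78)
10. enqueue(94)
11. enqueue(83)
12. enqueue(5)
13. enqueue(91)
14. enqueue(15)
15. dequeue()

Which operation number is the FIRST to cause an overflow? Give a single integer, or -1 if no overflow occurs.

Answer: 9

Derivation:
1. dequeue(): empty, no-op, size=0
2. enqueue(40): size=1
3. enqueue(52): size=2
4. enqueue(38): size=3
5. dequeue(): size=2
6. dequeue(): size=1
7. enqueue(28): size=2
8. enqueue(77): size=3
9. enqueue(78): size=3=cap → OVERFLOW (fail)
10. enqueue(94): size=3=cap → OVERFLOW (fail)
11. enqueue(83): size=3=cap → OVERFLOW (fail)
12. enqueue(5): size=3=cap → OVERFLOW (fail)
13. enqueue(91): size=3=cap → OVERFLOW (fail)
14. enqueue(15): size=3=cap → OVERFLOW (fail)
15. dequeue(): size=2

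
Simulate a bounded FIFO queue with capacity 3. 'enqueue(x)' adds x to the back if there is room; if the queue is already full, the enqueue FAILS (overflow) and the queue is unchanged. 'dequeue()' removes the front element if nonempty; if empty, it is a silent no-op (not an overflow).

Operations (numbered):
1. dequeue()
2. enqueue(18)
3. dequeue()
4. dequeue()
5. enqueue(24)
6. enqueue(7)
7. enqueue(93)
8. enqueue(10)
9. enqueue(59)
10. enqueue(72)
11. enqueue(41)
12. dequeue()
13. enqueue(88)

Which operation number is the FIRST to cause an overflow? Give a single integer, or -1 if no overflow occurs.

1. dequeue(): empty, no-op, size=0
2. enqueue(18): size=1
3. dequeue(): size=0
4. dequeue(): empty, no-op, size=0
5. enqueue(24): size=1
6. enqueue(7): size=2
7. enqueue(93): size=3
8. enqueue(10): size=3=cap → OVERFLOW (fail)
9. enqueue(59): size=3=cap → OVERFLOW (fail)
10. enqueue(72): size=3=cap → OVERFLOW (fail)
11. enqueue(41): size=3=cap → OVERFLOW (fail)
12. dequeue(): size=2
13. enqueue(88): size=3

Answer: 8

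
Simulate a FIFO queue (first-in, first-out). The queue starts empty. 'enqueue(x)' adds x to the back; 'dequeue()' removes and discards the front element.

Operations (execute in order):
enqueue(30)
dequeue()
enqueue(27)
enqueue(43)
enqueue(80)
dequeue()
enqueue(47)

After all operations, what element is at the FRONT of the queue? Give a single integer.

enqueue(30): queue = [30]
dequeue(): queue = []
enqueue(27): queue = [27]
enqueue(43): queue = [27, 43]
enqueue(80): queue = [27, 43, 80]
dequeue(): queue = [43, 80]
enqueue(47): queue = [43, 80, 47]

Answer: 43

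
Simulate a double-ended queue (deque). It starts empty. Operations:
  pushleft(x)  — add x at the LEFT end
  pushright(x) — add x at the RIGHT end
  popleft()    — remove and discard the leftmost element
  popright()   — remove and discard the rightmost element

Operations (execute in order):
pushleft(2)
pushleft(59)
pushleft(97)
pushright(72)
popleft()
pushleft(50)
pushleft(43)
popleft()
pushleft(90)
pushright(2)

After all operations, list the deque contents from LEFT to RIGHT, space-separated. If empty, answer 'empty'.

pushleft(2): [2]
pushleft(59): [59, 2]
pushleft(97): [97, 59, 2]
pushright(72): [97, 59, 2, 72]
popleft(): [59, 2, 72]
pushleft(50): [50, 59, 2, 72]
pushleft(43): [43, 50, 59, 2, 72]
popleft(): [50, 59, 2, 72]
pushleft(90): [90, 50, 59, 2, 72]
pushright(2): [90, 50, 59, 2, 72, 2]

Answer: 90 50 59 2 72 2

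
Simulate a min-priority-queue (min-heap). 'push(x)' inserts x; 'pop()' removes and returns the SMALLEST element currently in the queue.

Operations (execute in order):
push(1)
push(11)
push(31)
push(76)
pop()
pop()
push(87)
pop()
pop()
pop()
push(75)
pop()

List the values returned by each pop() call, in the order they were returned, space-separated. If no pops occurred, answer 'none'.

Answer: 1 11 31 76 87 75

Derivation:
push(1): heap contents = [1]
push(11): heap contents = [1, 11]
push(31): heap contents = [1, 11, 31]
push(76): heap contents = [1, 11, 31, 76]
pop() → 1: heap contents = [11, 31, 76]
pop() → 11: heap contents = [31, 76]
push(87): heap contents = [31, 76, 87]
pop() → 31: heap contents = [76, 87]
pop() → 76: heap contents = [87]
pop() → 87: heap contents = []
push(75): heap contents = [75]
pop() → 75: heap contents = []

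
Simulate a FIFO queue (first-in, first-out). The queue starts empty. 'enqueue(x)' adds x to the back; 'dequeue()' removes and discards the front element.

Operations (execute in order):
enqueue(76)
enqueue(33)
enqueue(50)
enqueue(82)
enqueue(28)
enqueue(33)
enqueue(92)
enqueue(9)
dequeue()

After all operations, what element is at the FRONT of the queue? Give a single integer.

Answer: 33

Derivation:
enqueue(76): queue = [76]
enqueue(33): queue = [76, 33]
enqueue(50): queue = [76, 33, 50]
enqueue(82): queue = [76, 33, 50, 82]
enqueue(28): queue = [76, 33, 50, 82, 28]
enqueue(33): queue = [76, 33, 50, 82, 28, 33]
enqueue(92): queue = [76, 33, 50, 82, 28, 33, 92]
enqueue(9): queue = [76, 33, 50, 82, 28, 33, 92, 9]
dequeue(): queue = [33, 50, 82, 28, 33, 92, 9]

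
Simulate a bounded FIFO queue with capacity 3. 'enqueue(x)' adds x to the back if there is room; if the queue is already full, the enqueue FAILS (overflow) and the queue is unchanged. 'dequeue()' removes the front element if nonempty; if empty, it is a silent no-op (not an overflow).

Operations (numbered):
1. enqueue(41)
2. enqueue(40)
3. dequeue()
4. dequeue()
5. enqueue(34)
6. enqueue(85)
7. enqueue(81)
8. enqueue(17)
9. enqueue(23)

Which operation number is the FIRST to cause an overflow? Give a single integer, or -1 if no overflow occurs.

Answer: 8

Derivation:
1. enqueue(41): size=1
2. enqueue(40): size=2
3. dequeue(): size=1
4. dequeue(): size=0
5. enqueue(34): size=1
6. enqueue(85): size=2
7. enqueue(81): size=3
8. enqueue(17): size=3=cap → OVERFLOW (fail)
9. enqueue(23): size=3=cap → OVERFLOW (fail)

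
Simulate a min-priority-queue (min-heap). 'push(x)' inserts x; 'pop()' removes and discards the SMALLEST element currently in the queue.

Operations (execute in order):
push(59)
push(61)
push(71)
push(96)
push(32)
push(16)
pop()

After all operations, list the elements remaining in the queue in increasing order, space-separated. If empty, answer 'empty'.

Answer: 32 59 61 71 96

Derivation:
push(59): heap contents = [59]
push(61): heap contents = [59, 61]
push(71): heap contents = [59, 61, 71]
push(96): heap contents = [59, 61, 71, 96]
push(32): heap contents = [32, 59, 61, 71, 96]
push(16): heap contents = [16, 32, 59, 61, 71, 96]
pop() → 16: heap contents = [32, 59, 61, 71, 96]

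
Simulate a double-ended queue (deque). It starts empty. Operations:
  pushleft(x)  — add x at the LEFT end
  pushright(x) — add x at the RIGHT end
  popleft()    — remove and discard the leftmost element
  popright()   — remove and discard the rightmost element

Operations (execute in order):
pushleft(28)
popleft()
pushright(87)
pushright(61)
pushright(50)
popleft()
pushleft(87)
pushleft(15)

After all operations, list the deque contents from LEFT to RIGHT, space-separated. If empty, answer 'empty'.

pushleft(28): [28]
popleft(): []
pushright(87): [87]
pushright(61): [87, 61]
pushright(50): [87, 61, 50]
popleft(): [61, 50]
pushleft(87): [87, 61, 50]
pushleft(15): [15, 87, 61, 50]

Answer: 15 87 61 50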